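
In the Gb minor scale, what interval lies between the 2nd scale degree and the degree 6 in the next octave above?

Spelling the Gb minor scale: Gb Ab Bbb Cb Db Ebb Fb.
2nd scale degree = Ab; scale degree 6 (up an octave) = Ebb.
Ab up to Ebb is 18 semitones, a half step narrower than a perfect twelfth, so the interval is diminished.

diminished twelfth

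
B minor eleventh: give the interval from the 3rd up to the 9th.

major 7th

The chord tones of Bm11 are B-D-F#-A-C#-E.
That puts D below C#.
From D to C# is 11 semitones, exactly the major seventh.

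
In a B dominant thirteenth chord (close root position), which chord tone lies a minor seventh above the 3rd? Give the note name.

B dominant thirteenth is spelled B-D#-F#-A-C#-G#.
The 3rd is D#. A minor seventh above D# is C#.
C# is the chord's 9th.

C#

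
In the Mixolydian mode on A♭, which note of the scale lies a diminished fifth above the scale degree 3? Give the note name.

The scale is A♭ B♭ C D♭ E♭ F G♭.
The scale degree 3 is C; a diminished fifth above that is G♭ — scale degree 7.

Gb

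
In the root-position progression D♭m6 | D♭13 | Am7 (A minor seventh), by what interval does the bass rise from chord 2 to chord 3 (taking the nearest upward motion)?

augmented 5th

The roots are D♭ and A.
5 letter names make it a fifth; at 8 semitones (a half step wider than perfect) the quality is augmented.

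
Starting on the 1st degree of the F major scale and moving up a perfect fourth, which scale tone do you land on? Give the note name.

The scale is F G A Bb C D E.
The 1st degree is F; a perfect fourth above that is Bb — scale degree 4.

Bb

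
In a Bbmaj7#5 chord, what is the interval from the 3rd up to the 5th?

major third

Spelling the chord: Bb–D–F#–A.
So we need the interval from D up to F#.
Counting 3 letters and 4 half steps from D gives a major third.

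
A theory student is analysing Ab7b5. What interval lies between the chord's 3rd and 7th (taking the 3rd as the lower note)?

diminished 5th

Spelling the chord: Ab-C-Ebb-Gb.
3rd = C; 7th = Gb.
C up to Gb is 6 semitones, a half step narrower than a perfect fifth, so the interval is diminished.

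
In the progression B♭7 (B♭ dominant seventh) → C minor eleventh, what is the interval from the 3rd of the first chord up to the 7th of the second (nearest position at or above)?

minor 6th

The 3rd of B♭7 (B♭ dominant seventh) is D; the 7th of C minor eleventh is B♭.
D up to B♭ is 8 semitones, a half step narrower than a major sixth, so the interval is minor.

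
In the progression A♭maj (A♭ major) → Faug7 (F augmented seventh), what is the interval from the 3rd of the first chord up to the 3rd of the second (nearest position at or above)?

major sixth

The 3rd of A♭maj (A♭ major) is C; the 3rd of Faug7 (F augmented seventh) is A.
Counting 6 letters and 9 half steps from C gives a major sixth.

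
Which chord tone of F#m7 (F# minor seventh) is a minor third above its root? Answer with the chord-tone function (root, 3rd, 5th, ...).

F# minor seventh is spelled F#–A–C#–E.
The root is F#. A minor third above F# is A.
A is the chord's 3rd.

3rd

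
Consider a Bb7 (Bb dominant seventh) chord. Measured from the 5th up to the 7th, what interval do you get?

Bb7 (Bb dominant seventh): Bb D F Ab.
The 5th is F and the 7th is Ab.
F up to Ab is 3 semitones, a half step narrower than a major third, so the interval is minor.

m3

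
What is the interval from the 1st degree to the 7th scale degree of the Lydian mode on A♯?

A♯ lydian: A♯ B♯ C𝄪 D𝄪 E♯ F𝄪 G𝄪.
That puts A♯ below G𝄪.
From A♯ to G𝄪 is 11 semitones, exactly the major seventh.

major seventh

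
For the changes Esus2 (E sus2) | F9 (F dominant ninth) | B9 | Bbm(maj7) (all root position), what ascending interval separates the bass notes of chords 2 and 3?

The roots are F and B.
4 letter names make it a fourth; at 6 semitones (a half step wider than perfect) the quality is augmented.

augmented fourth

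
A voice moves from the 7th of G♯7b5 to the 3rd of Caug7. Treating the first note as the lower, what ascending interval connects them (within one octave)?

The 7th of G♯7b5 is F♯; the 3rd of Caug7 is E.
7 letter names make it a seventh; at 10 semitones (a half step narrower than major) the quality is minor.

minor 7th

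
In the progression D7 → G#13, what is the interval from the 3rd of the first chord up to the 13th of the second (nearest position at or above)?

major seventh

D7 has F# as its 3rd, and G#13 has E# as its 13th.
From F# to E# is 11 semitones, exactly the major seventh.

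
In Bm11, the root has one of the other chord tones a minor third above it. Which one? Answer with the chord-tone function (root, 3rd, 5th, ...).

3rd

Bm11 is spelled B-D-F#-A-C#-E.
The root is B. A minor third above B is D.
D is the chord's 3rd.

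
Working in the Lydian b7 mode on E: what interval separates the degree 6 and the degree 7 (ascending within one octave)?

E lydian dominant: E F♯ G♯ A♯ B C♯ D.
That puts C♯ below D.
2 letter names make it a second; at 1 semitone (a half step narrower than major) the quality is minor.

minor second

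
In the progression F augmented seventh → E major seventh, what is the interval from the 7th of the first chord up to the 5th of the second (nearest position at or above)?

The 7th of F augmented seventh is Eb; the 5th of E major seventh is B.
From Eb to B: 8 semitones over a fifth = augmented.

augmented 5th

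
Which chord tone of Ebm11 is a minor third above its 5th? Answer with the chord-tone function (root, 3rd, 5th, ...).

The chord tones of Ebm11 are Eb–Gb–Bb–Db–F–Ab.
The 5th is Bb. A minor third above Bb is Db.
Db is the chord's 7th.

7th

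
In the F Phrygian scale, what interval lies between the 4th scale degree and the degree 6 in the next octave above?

minor tenth

The scale runs F Gb Ab Bb C Db Eb.
4th scale degree = Bb; 6th scale degree (up an octave) = Db.
Bb up to Db is 15 semitones, a half step narrower than a major tenth, so the interval is minor.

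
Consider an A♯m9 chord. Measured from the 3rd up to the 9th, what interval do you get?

major 7th

A♯ minor ninth is spelled A♯ C♯ E♯ G♯ B♯.
That puts C♯ below B♯.
From C♯ to B♯ is 11 semitones, exactly the major seventh.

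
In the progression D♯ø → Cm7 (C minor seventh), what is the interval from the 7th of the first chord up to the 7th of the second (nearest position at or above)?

D♯ø has C♯ as its 7th, and Cm7 (C minor seventh) has B♭ as its 7th.
7 letter names make it a seventh; at 9 semitones (a whole step narrower than major) the quality is diminished.

d7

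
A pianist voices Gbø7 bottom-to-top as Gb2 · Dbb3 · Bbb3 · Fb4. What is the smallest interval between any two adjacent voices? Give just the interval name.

diminished fifth

Adjacent intervals: Gb2→Dbb3 = diminished fifth; Dbb3→Bbb3 = major sixth; Bbb3→Fb4 = perfect fifth.
The smallest is Gb2 to Dbb3, a diminished fifth (6 semitones).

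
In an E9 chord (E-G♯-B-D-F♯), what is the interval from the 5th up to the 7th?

minor third

So we need the interval from B up to D.
3 letter names make it a third; at 3 semitones (a half step narrower than major) the quality is minor.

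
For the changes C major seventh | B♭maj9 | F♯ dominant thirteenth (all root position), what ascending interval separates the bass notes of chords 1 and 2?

minor seventh

The roots are C and B♭.
From C to B♭: 10 semitones over a seventh = minor.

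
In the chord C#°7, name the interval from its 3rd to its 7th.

Spelling the chord: C#-E-G-Bb.
The 3rd is E and the 7th is Bb.
E up to Bb is 6 semitones, a half step narrower than a perfect fifth, so the interval is diminished.

diminished fifth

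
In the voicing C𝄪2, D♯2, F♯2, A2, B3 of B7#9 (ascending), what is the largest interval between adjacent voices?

Adjacent intervals: C𝄪2→D♯2 = minor second; D♯2→F♯2 = minor third; F♯2→A2 = minor third; A2→B3 = major ninth.
The largest is A2 to B3, a major ninth (14 semitones).

major 9th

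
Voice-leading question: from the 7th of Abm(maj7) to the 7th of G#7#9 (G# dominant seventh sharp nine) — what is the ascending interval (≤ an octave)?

Abm(maj7) has G as its 7th, and G#7#9 (G# dominant seventh sharp nine) has F# as its 7th.
Counting 7 letters and 11 half steps from G gives a major seventh.

major seventh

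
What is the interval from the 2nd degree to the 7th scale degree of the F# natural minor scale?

F# natural minor: F# G# A B C# D E.
2nd degree = G#; 7th scale degree = E.
From G# to E: 8 semitones over a sixth = minor.

minor sixth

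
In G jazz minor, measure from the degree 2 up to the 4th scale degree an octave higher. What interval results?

minor 10th

The scale runs G A Bb C D E F#.
Degree 2 = A; 4th degree (up an octave) = C.
10 letter names make it a tenth; at 15 semitones (a half step narrower than major) the quality is minor.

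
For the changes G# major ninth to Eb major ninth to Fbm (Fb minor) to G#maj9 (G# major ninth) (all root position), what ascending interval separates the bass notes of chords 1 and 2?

The roots are G# and Eb.
From G# to Eb: 7 semitones over a sixth = diminished.

diminished 6th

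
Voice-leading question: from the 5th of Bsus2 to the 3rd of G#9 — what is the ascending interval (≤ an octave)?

Bsus2 has F# as its 5th, and G#9 has B# as its 3rd.
4 letter names make it a fourth; at 6 semitones (a half step wider than perfect) the quality is augmented.

augmented fourth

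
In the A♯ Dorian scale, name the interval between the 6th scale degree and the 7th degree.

The scale runs A♯ B♯ C♯ D♯ E♯ F𝄪 G♯.
6th scale degree = F𝄪; 7th degree = G♯.
F𝄪 up to G♯ is 1 semitone, a half step narrower than a major second, so the interval is minor.

minor second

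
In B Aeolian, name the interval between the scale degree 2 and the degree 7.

Spelling B Aeolian: B C# D E F# G A.
The scale degree 2 is C# and the 7th scale degree is A.
6 letter names make it a sixth; at 8 semitones (a half step narrower than major) the quality is minor.

minor sixth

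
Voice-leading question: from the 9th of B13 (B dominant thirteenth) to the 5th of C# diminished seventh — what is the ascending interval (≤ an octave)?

diminished fifth

B13 (B dominant thirteenth) has C# as its 9th, and C# diminished seventh has G as its 5th.
From C# to G: 6 semitones over a fifth = diminished.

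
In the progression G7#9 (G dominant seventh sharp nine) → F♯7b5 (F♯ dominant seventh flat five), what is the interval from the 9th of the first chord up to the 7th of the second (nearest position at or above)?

d5

The 9th of G7#9 (G dominant seventh sharp nine) is A♯; the 7th of F♯7b5 (F♯ dominant seventh flat five) is E.
A♯ up to E is 6 semitones, a half step narrower than a perfect fifth, so the interval is diminished.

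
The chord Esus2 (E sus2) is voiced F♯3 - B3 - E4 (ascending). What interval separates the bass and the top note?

The outer voices are F♯3 and E4.
From F♯ to E: 10 semitones over a seventh = minor.

minor 7th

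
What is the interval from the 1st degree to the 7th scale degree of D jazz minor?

major seventh

Spelling D jazz minor: D E F G A B C♯.
1st degree = D; degree 7 = C♯.
D up to C♯ spans 7 letter names and 11 semitones — a major seventh.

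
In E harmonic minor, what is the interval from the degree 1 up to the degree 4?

P4

Spelling E harmonic minor: E F# G A B C D#.
The degree 1 is E and the 4th scale degree is A.
From E to A is 5 semitones, exactly the perfect fourth.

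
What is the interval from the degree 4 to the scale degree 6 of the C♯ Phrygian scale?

Spelling the C♯ Phrygian scale: C♯ D E F♯ G♯ A B.
So we need the interval from F♯ up to A.
From F♯ to A: 3 semitones over a third = minor.

minor third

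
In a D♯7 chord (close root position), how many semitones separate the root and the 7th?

D♯7 is spelled D♯–F𝄪–A♯–C♯.
D♯ to C♯ is a minor seventh: 10 semitones.

10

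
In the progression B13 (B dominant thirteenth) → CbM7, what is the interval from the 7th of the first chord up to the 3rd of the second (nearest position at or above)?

diminished fifth

B13 (B dominant thirteenth) has A as its 7th, and CbM7 has Eb as its 3rd.
A up to Eb is 6 semitones, a half step narrower than a perfect fifth, so the interval is diminished.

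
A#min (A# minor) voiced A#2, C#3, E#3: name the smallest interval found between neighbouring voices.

m3

Adjacent intervals: A#2→C#3 = minor third; C#3→E#3 = major third.
The smallest is A#2 to C#3, a minor third (3 semitones).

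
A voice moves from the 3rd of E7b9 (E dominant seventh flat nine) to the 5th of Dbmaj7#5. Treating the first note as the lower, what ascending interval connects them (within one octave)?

m2

E7b9 (E dominant seventh flat nine) has G# as its 3rd, and Dbmaj7#5 has A as its 5th.
From G# to A: 1 semitone over a second = minor.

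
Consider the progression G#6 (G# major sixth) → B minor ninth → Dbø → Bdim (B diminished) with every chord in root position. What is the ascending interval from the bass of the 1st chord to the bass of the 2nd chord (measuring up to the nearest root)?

minor 3rd

The roots are G# and B.
G# up to B is 3 semitones, a half step narrower than a major third, so the interval is minor.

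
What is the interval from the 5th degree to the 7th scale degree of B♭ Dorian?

The scale runs B♭ C D♭ E♭ F G A♭.
That puts F below A♭.
3 letter names make it a third; at 3 semitones (a half step narrower than major) the quality is minor.

m3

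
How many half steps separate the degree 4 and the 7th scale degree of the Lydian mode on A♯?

5

The scale is A♯ B♯ C𝄪 D𝄪 E♯ F𝄪 G𝄪.
D𝄪 up to G𝄪 is a perfect fourth — 5 semitones.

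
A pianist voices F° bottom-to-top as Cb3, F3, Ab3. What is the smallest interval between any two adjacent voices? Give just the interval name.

Adjacent intervals: Cb3→F3 = augmented fourth; F3→Ab3 = minor third.
The smallest is F3 to Ab3, a minor third (3 semitones).

minor third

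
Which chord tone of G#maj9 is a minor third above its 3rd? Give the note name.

D#

G#maj9 (G# major ninth) is spelled G#, B#, D#, F##, A#.
The 3rd is B#. A minor third above B# is D#.
D# is the chord's 5th.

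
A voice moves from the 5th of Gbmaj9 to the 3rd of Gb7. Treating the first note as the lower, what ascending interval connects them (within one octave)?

major sixth

Gbmaj9 has Db as its 5th, and Gb7 has Bb as its 3rd.
Counting 6 letters and 9 half steps from Db gives a major sixth.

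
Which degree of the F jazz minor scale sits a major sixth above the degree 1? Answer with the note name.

D

The scale is F G A♭ B♭ C D E.
The degree 1 is F; a major sixth above that is D — scale degree 6.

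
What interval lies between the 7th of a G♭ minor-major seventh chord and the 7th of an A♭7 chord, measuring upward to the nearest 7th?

The 7th of G♭ minor-major seventh is F; the 7th of A♭7 is G♭.
F up to G♭ is 1 semitone, a half step narrower than a major second, so the interval is minor.

minor second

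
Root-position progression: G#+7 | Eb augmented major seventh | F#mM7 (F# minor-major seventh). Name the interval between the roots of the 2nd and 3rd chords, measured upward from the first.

augmented second

The roots are Eb and F#.
From Eb to F#: 3 semitones over a second = augmented.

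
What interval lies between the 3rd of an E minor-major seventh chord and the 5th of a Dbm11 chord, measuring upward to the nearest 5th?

minor 2nd

The 3rd of E minor-major seventh is G; the 5th of Dbm11 is Ab.
From G to Ab: 1 semitone over a second = minor.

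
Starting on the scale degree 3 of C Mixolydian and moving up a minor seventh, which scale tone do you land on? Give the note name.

The scale is C D E F G A B♭.
The scale degree 3 is E; a minor seventh above that is D — scale degree 2.

D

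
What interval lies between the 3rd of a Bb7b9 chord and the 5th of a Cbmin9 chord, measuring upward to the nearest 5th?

diminished 4th

Bb7b9 has D as its 3rd, and Cbmin9 has Gb as its 5th.
4 letter names make it a fourth; at 4 semitones (a half step narrower than perfect) the quality is diminished.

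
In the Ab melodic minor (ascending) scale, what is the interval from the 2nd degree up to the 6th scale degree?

The scale runs Ab Bb Cb Db Eb F G.
The 2nd degree is Bb and the scale degree 6 is F.
Bb up to F spans 5 letter names and 7 semitones — a perfect fifth.

P5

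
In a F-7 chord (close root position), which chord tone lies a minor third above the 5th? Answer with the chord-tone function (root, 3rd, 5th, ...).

Spelling the chord: F, Ab, C, Eb.
The 5th is C. A minor third above C is Eb.
Eb is the chord's 7th.

7th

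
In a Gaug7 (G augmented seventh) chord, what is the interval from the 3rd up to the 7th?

diminished fifth

Spelling the chord: G-B-D#-F.
That puts B below F.
B up to F is 6 semitones, a half step narrower than a perfect fifth, so the interval is diminished.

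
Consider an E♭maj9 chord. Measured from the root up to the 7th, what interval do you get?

M7

E♭maj9 (E♭ major ninth): E♭, G, B♭, D, F.
So we need the interval from E♭ up to D.
From E♭ to D is 11 semitones, exactly the major seventh.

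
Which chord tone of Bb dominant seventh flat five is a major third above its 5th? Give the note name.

Bb dominant seventh flat five: Bb-D-Fb-Ab.
The 5th is Fb. A major third above Fb is Ab.
Ab is the chord's 7th.

Ab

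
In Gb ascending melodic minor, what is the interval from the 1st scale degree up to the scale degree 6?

The scale runs Gb Ab Bbb Cb Db Eb F.
So we need the interval from Gb up to Eb.
From Gb to Eb is 9 semitones, exactly the major sixth.

major sixth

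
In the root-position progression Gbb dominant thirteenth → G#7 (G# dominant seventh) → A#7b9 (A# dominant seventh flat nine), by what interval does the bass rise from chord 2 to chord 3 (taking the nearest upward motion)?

major second

The roots are G# and A#.
From G# to A# is 2 semitones, exactly the major second.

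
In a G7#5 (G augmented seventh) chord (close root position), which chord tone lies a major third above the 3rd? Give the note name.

Spelling the chord: G-B-D♯-F.
The 3rd is B. A major third above B is D♯.
D♯ is the chord's 5th.

D#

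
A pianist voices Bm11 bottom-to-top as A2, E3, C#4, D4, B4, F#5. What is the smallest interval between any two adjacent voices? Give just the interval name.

minor second

Adjacent intervals: A2→E3 = perfect fifth; E3→C#4 = major sixth; C#4→D4 = minor second; D4→B4 = major sixth; B4→F#5 = perfect fifth.
The smallest is C#4 to D4, a minor second (1 semitone).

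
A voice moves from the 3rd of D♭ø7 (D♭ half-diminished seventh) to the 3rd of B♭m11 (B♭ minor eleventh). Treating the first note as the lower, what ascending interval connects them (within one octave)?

The 3rd of D♭ø7 (D♭ half-diminished seventh) is F♭; the 3rd of B♭m11 (B♭ minor eleventh) is D♭.
Counting 6 letters and 9 half steps from F♭ gives a major sixth.

major 6th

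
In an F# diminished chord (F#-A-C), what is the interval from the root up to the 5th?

So we need the interval from F# up to C.
5 letter names make it a fifth; at 6 semitones (a half step narrower than perfect) the quality is diminished.

diminished 5th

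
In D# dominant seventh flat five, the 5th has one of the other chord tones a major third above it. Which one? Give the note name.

Spelling the chord: D#, F##, A, C#.
The 5th is A. A major third above A is C#.
C# is the chord's 7th.

C#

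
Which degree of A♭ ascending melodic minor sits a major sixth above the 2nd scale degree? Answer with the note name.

G

The scale is A♭ B♭ C♭ D♭ E♭ F G.
The 2nd scale degree is B♭; a major sixth above that is G — scale degree 7.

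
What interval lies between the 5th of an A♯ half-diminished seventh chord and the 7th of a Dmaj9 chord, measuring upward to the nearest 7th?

A♯ half-diminished seventh has E as its 5th, and Dmaj9 has C♯ as its 7th.
Counting 6 letters and 9 half steps from E gives a major sixth.

major sixth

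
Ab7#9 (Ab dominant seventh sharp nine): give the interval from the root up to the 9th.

A9

Spelling the chord: Ab, C, Eb, Gb, B.
That puts Ab below B.
9 letter names make it a ninth; at 15 semitones (a half step wider than major) the quality is augmented.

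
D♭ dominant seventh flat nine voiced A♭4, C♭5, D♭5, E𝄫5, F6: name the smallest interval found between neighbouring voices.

minor second

Adjacent intervals: A♭4→C♭5 = minor third; C♭5→D♭5 = major second; D♭5→E𝄫5 = minor second; E𝄫5→F6 = augmented ninth.
The smallest is D♭5 to E𝄫5, a minor second (1 semitone).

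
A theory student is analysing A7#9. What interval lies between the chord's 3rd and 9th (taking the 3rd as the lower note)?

The chord tones of A7#9 are A–C#–E–G–B#.
So we need the interval from C# up to B#.
C# up to B# spans 7 letter names and 11 semitones — a major seventh.

M7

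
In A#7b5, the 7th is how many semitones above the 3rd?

A#7b5 (A# dominant seventh flat five) is spelled A#, C##, E, G#.
C## to G# is a diminished fifth: 6 semitones.

6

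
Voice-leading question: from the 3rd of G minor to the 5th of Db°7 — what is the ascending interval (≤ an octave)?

G minor has Bb as its 3rd, and Db°7 has Abb as its 5th.
From Bb to Abb: 9 semitones over a seventh = diminished.

diminished seventh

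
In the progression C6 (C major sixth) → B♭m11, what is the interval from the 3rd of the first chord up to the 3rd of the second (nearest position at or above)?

The 3rd of C6 (C major sixth) is E; the 3rd of B♭m11 is D♭.
7 letter names make it a seventh; at 9 semitones (a whole step narrower than major) the quality is diminished.

diminished 7th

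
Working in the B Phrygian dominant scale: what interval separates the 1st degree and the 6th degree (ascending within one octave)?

Spelling the B Phrygian dominant scale: B C D# E F# G A.
That puts B below G.
From B to G: 8 semitones over a sixth = minor.

minor 6th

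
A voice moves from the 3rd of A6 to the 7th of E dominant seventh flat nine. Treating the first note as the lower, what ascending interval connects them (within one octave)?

minor 2nd

A6 has C♯ as its 3rd, and E dominant seventh flat nine has D as its 7th.
C♯ up to D is 1 semitone, a half step narrower than a major second, so the interval is minor.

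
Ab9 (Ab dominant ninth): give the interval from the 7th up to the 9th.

Ab9 (Ab dominant ninth): Ab–C–Eb–Gb–Bb.
So we need the interval from Gb up to Bb.
From Gb to Bb is 4 semitones, exactly the major third.

major third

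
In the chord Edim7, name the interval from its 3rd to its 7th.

d5

E°7: E–G–B♭–D♭.
So we need the interval from G up to D♭.
From G to D♭: 6 semitones over a fifth = diminished.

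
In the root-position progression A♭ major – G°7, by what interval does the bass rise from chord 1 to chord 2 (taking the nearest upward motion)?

major seventh

The roots are A♭ and G.
A♭ up to G spans 7 letter names and 11 semitones — a major seventh.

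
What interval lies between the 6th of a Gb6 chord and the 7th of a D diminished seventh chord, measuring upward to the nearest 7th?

minor sixth

Gb6 has Eb as its 6th, and D diminished seventh has Cb as its 7th.
Eb up to Cb is 8 semitones, a half step narrower than a major sixth, so the interval is minor.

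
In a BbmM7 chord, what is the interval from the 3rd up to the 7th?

The chord tones of Bbm(maj7) are Bb Db F A.
3rd = Db; 7th = A.
From Db to A: 8 semitones over a fifth = augmented.

augmented fifth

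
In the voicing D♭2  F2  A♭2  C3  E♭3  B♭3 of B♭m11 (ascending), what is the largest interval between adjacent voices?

perfect fifth

Adjacent intervals: D♭2→F2 = major third; F2→A♭2 = minor third; A♭2→C3 = major third; C3→E♭3 = minor third; E♭3→B♭3 = perfect fifth.
The largest is E♭3 to B♭3, a perfect fifth (7 semitones).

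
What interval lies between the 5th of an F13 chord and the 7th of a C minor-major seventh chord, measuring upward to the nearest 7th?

The 5th of F13 is C; the 7th of C minor-major seventh is B.
From C to B is 11 semitones, exactly the major seventh.

major seventh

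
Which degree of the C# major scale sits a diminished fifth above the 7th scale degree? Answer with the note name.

F#

The scale is C# D# E# F# G# A# B#.
The 7th scale degree is B#; a diminished fifth above that is F# — scale degree 4.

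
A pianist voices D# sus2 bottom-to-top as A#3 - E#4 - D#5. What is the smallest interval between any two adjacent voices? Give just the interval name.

perfect fifth

Adjacent intervals: A#3→E#4 = perfect fifth; E#4→D#5 = minor seventh.
The smallest is A#3 to E#4, a perfect fifth (7 semitones).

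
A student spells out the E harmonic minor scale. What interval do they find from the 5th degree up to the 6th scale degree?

E harmonic minor: E F# G A B C D#.
5th degree = B; 6th scale degree = C.
From B to C: 1 semitone over a second = minor.

minor 2nd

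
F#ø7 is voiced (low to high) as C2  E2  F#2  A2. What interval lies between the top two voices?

m3

Those voices are F#2 and A2.
From F# to A: 3 semitones over a third = minor.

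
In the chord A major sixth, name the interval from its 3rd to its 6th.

perfect fourth

The chord tones of A6 are A–C#–E–F#.
3rd = C#; 6th = F#.
From C# to F# is 5 semitones, exactly the perfect fourth.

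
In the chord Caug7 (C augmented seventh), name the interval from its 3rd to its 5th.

The chord tones of C augmented seventh are C E G# Bb.
That puts E below G#.
E up to G# spans 3 letter names and 4 semitones — a major third.

M3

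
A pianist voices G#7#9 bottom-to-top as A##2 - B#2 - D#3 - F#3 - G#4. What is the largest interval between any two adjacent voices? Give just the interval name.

major ninth

Adjacent intervals: A##2→B#2 = minor second; B#2→D#3 = minor third; D#3→F#3 = minor third; F#3→G#4 = major ninth.
The largest is F#3 to G#4, a major ninth (14 semitones).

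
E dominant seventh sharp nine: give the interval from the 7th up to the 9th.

A3

Spelling the chord: E-G#-B-D-F##.
The 7th is D and the 9th is F##.
3 letter names make it a third; at 5 semitones (a half step wider than major) the quality is augmented.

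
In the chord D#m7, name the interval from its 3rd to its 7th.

Spelling the chord: D# F# A# C#.
The 3rd is F# and the 7th is C#.
From F# to C# is 7 semitones, exactly the perfect fifth.

perfect 5th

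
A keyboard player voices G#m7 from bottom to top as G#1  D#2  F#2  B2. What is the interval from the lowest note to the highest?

m10

The outer voices are G#1 and B2.
From G# to B: 15 semitones over a tenth = minor.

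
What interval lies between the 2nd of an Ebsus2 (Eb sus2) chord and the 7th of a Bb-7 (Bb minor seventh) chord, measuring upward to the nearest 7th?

The 2nd of Ebsus2 (Eb sus2) is F; the 7th of Bb-7 (Bb minor seventh) is Ab.
From F to Ab: 3 semitones over a third = minor.

m3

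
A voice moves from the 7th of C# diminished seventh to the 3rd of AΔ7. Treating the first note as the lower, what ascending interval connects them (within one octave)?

augmented 2nd

C# diminished seventh has Bb as its 7th, and AΔ7 has C# as its 3rd.
2 letter names make it a second; at 3 semitones (a half step wider than major) the quality is augmented.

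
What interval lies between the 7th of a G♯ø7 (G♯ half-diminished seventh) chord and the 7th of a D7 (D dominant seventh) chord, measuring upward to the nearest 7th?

The 7th of G♯ø7 (G♯ half-diminished seventh) is F♯; the 7th of D7 (D dominant seventh) is C.
5 letter names make it a fifth; at 6 semitones (a half step narrower than perfect) the quality is diminished.

diminished fifth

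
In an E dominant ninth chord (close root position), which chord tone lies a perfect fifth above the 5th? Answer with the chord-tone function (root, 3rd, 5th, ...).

The chord tones of E9 are E-G♯-B-D-F♯.
The 5th is B. A perfect fifth above B is F♯.
F♯ is the chord's 9th.

9th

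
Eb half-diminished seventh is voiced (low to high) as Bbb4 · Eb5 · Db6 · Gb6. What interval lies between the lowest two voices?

A4

Those voices are Bbb4 and Eb5.
Bbb up to Eb is 6 semitones, a half step wider than a perfect fourth, so the interval is augmented.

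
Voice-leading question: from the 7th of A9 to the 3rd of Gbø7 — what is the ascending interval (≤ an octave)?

A9 has G as its 7th, and Gbø7 has Bbb as its 3rd.
G up to Bbb is 2 semitones, a whole step narrower than a major third, so the interval is diminished.

diminished third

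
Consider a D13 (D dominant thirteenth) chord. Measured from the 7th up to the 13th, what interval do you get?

Spelling the chord: D–F#–A–C–E–B.
The 7th is C and the 13th is B.
From C to B is 11 semitones, exactly the major seventh.

M7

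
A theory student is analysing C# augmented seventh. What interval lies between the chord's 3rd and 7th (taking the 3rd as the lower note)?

diminished 5th

C# augmented seventh is spelled C# E# G## B.
3rd = E#; 7th = B.
5 letter names make it a fifth; at 6 semitones (a half step narrower than perfect) the quality is diminished.
This 3–7 tritone is the characteristic tension at the heart of the dominant sound.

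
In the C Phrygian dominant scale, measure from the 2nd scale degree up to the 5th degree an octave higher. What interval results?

Spelling the C Phrygian dominant scale: C Db E F G Ab Bb.
That puts Db below G.
Db up to G is 18 semitones, a half step wider than a perfect eleventh, so the interval is augmented.

A11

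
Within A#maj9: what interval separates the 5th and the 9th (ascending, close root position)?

perfect 5th

A#maj9: A#-C##-E#-G##-B#.
That puts E# below B#.
E# up to B# spans 5 letter names and 7 semitones — a perfect fifth.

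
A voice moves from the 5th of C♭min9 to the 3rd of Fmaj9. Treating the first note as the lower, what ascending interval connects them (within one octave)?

augmented second

C♭min9 has G♭ as its 5th, and Fmaj9 has A as its 3rd.
G♭ up to A is 3 semitones, a half step wider than a major second, so the interval is augmented.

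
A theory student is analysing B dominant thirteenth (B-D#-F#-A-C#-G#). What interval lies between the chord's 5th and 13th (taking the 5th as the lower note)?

major 9th

The 5th is F# and the 13th is G#.
From F# to G# is 14 semitones, exactly the major ninth.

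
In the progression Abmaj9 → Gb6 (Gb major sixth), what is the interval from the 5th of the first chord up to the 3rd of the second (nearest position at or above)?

The 5th of Abmaj9 is Eb; the 3rd of Gb6 (Gb major sixth) is Bb.
Eb up to Bb spans 5 letter names and 7 semitones — a perfect fifth.

perfect fifth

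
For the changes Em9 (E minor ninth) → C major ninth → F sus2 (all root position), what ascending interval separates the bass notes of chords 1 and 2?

minor 6th

The roots are E and C.
E up to C is 8 semitones, a half step narrower than a major sixth, so the interval is minor.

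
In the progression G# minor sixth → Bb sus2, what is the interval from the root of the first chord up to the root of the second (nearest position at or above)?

The root of G# minor sixth is G#; the root of Bb sus2 is Bb.
G# up to Bb is 2 semitones, a whole step narrower than a major third, so the interval is diminished.

diminished 3rd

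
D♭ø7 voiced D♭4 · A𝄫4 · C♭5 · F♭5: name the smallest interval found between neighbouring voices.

major third

Adjacent intervals: D♭4→A𝄫4 = diminished fifth; A𝄫4→C♭5 = major third; C♭5→F♭5 = perfect fourth.
The smallest is A𝄫4 to C♭5, a major third (4 semitones).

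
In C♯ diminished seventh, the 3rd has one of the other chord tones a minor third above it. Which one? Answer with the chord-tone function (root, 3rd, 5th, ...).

C♯dim7 is spelled C♯ E G B♭.
The 3rd is E. A minor third above E is G.
G is the chord's 5th.

5th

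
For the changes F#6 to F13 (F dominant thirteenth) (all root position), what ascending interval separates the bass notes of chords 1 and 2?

The roots are F# and F.
From F# to F: 11 semitones over an octave = diminished.

diminished octave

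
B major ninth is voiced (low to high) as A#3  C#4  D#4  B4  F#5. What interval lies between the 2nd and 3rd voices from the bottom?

M2

Those voices are C#4 and D#4.
C# up to D# spans 2 letter names and 2 semitones — a major second.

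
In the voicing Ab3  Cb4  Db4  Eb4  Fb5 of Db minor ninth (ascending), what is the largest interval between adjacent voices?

minor ninth

Adjacent intervals: Ab3→Cb4 = minor third; Cb4→Db4 = major second; Db4→Eb4 = major second; Eb4→Fb5 = minor ninth.
The largest is Eb4 to Fb5, a minor ninth (13 semitones).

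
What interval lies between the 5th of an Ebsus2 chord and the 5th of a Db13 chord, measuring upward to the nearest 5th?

The 5th of Ebsus2 is Bb; the 5th of Db13 is Ab.
From Bb to Ab: 10 semitones over a seventh = minor.

minor seventh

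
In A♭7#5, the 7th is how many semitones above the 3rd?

6

Spelling the chord: A♭–C–E–G♭.
C to G♭ is a diminished fifth: 6 semitones.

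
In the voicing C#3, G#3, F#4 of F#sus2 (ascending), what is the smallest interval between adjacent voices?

Adjacent intervals: C#3→G#3 = perfect fifth; G#3→F#4 = minor seventh.
The smallest is C#3 to G#3, a perfect fifth (7 semitones).

perfect 5th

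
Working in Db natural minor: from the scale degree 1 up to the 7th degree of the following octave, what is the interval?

minor fourteenth

The scale runs Db Eb Fb Gb Ab Bbb Cb.
So we need the interval from Db up to Cb.
14 letter names make it a fourteenth; at 22 semitones (a half step narrower than major) the quality is minor.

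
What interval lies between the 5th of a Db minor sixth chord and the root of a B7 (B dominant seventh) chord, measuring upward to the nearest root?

augmented second

Db minor sixth has Ab as its 5th, and B7 (B dominant seventh) has B as its root.
From Ab to B: 3 semitones over a second = augmented.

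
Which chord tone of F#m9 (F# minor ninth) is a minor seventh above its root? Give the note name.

F#m9: F#–A–C#–E–G#.
The root is F#. A minor seventh above F# is E.
E is the chord's 7th.

E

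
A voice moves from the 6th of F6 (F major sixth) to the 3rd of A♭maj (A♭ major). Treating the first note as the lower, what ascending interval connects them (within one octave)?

F6 (F major sixth) has D as its 6th, and A♭maj (A♭ major) has C as its 3rd.
D up to C is 10 semitones, a half step narrower than a major seventh, so the interval is minor.

minor seventh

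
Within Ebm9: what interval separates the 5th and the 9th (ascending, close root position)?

perfect fifth

The chord tones of Ebmin9 are Eb Gb Bb Db F.
The 5th is Bb and the 9th is F.
From Bb to F is 7 semitones, exactly the perfect fifth.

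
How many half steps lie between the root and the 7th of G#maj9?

11

G#maj9: G# B# D# F## A#.
G# to F## is a major seventh: 11 semitones.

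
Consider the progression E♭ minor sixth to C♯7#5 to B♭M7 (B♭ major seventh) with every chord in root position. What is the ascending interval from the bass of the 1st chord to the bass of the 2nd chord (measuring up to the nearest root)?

The roots are E♭ and C♯.
From E♭ to C♯: 10 semitones over a sixth = augmented.

augmented sixth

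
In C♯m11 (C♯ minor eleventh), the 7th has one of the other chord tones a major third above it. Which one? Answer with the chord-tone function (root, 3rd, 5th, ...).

C♯ minor eleventh is spelled C♯-E-G♯-B-D♯-F♯.
The 7th is B. A major third above B is D♯.
D♯ is the chord's 9th.

9th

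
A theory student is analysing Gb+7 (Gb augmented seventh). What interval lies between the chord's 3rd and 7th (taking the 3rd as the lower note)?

diminished fifth

The chord tones of Gb augmented seventh are Gb–Bb–D–Fb.
So we need the interval from Bb up to Fb.
5 letter names make it a fifth; at 6 semitones (a half step narrower than perfect) the quality is diminished.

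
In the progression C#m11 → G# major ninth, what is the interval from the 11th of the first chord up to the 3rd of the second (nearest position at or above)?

augmented fourth

C#m11 has F# as its 11th, and G# major ninth has B# as its 3rd.
F# up to B# is 6 semitones, a half step wider than a perfect fourth, so the interval is augmented.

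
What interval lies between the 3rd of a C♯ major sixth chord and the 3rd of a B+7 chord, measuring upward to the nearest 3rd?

minor seventh

C♯ major sixth has E♯ as its 3rd, and B+7 has D♯ as its 3rd.
7 letter names make it a seventh; at 10 semitones (a half step narrower than major) the quality is minor.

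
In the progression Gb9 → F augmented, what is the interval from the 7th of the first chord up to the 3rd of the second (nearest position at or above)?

The 7th of Gb9 is Fb; the 3rd of F augmented is A.
3 letter names make it a third; at 5 semitones (a half step wider than major) the quality is augmented.

A3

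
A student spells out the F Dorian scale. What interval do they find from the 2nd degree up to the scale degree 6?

The scale runs F G A♭ B♭ C D E♭.
2nd degree = G; scale degree 6 = D.
From G to D is 7 semitones, exactly the perfect fifth.

P5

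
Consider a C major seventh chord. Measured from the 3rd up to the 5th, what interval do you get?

minor 3rd

Cmaj7 is spelled C E G B.
3rd = E; 5th = G.
E up to G is 3 semitones, a half step narrower than a major third, so the interval is minor.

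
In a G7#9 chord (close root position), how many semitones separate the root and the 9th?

15

G7#9: G, B, D, F, A♯.
G to A♯ is an augmented ninth: 15 semitones.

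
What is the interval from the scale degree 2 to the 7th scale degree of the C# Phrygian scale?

C# phrygian: C# D E F# G# A B.
That puts D below B.
From D to B is 9 semitones, exactly the major sixth.

major sixth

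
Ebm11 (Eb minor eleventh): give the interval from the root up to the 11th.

Ebm11 (Eb minor eleventh) is spelled Eb-Gb-Bb-Db-F-Ab.
That puts Eb below Ab.
From Eb to Ab is 17 semitones, exactly the perfect eleventh.

perfect eleventh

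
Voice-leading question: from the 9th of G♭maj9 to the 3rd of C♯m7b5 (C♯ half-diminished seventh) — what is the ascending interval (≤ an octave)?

G♭maj9 has A♭ as its 9th, and C♯m7b5 (C♯ half-diminished seventh) has E as its 3rd.
From A♭ to E: 8 semitones over a fifth = augmented.

augmented 5th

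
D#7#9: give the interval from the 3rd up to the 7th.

D# dominant seventh sharp nine: D#-F##-A#-C#-E##.
That puts F## below C#.
5 letter names make it a fifth; at 6 semitones (a half step narrower than perfect) the quality is diminished.

diminished fifth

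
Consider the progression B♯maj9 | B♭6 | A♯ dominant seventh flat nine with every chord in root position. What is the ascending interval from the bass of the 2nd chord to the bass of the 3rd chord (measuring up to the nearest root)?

augmented 7th

The roots are B♭ and A♯.
B♭ up to A♯ is 12 semitones, a half step wider than a major seventh, so the interval is augmented.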